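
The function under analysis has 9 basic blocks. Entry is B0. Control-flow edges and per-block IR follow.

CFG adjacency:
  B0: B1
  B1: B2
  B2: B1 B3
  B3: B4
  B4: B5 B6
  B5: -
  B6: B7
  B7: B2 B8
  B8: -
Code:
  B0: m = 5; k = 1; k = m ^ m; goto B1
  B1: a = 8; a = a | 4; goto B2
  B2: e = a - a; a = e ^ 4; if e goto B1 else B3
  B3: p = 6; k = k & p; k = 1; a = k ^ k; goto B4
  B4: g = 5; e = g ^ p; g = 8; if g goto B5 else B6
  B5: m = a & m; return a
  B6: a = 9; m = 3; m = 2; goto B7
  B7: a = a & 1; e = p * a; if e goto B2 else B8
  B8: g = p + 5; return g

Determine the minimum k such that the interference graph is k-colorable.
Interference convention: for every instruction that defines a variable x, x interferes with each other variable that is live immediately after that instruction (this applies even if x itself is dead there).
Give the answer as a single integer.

Answer: 5

Analysis:
Block summaries:
  B0: def={k,m} ue=∅
  B1: def={a} ue=∅
  B2: def={a,e} ue={a}
  B3: def={a,k,p} ue={k}
  B4: def={e,g} ue={p}
  B5: def={m} ue={a,m}
  B6: def={a,m} ue=∅
  B7: def={a,e} ue={a,p}
  B8: def={g} ue={p}

Live sets:
  live B0: ∅→{k,m}
  live B1: {k,m}→{a,k,m}
  live B2: {a,k,m}→{k,m}
  live B3: {k,m}→{a,k,m,p}
  live B4: {a,k,m,p}→{a,k,m,p}
  live B5: {a,m}→∅
  live B6: {k,p}→{a,k,m,p}
  live B7: {a,k,m,p}→{a,k,m,p}
  live B8: {p}→∅

Interference:
  a — {e,g,k,m,p}
  e — {a,k,m,p}
  g — {a,k,m,p}
  k — {a,e,g,m,p}
  m — {a,e,g,k,p}
  p — {a,e,g,k,m}

Chromatic number:
  clique {a,e,k,m,p} ⇒ need ≥ 5
  assign a→c0 e→c4 g→c4 k→c1 m→c2 p→c3 — no edge inside a register ⇒ χ ≤ 5
  χ = 5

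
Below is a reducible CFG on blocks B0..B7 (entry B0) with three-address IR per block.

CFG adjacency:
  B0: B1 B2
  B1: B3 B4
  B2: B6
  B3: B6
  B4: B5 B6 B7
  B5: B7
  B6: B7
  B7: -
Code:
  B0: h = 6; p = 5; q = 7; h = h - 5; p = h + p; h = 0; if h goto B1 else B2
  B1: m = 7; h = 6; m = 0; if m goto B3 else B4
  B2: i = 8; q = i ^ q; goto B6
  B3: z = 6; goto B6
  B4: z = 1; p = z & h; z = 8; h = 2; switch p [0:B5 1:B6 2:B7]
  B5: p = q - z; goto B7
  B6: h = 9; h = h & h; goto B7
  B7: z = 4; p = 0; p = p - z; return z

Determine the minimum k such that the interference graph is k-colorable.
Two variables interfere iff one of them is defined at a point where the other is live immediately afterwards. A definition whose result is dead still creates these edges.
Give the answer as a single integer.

Answer: 4

Analysis:
Block summaries:
  B0 def {h,p,q} use ∅
  B1 def {h,m} use ∅
  B2 def {i,q} use {q}
  B3 def {z} use ∅
  B4 def {h,p,z} use {h}
  B5 def {p} use {q,z}
  B6 def {h} use ∅
  B7 def {p,z} use ∅

Live sets:
  B0: in=∅ out={q}
  B1: in={q} out={h,q}
  B2: in={q} out=∅
  B3: in=∅ out=∅
  B4: in={h,q} out={q,z}
  B5: in={q,z} out=∅
  B6: in=∅ out=∅
  B7: in=∅ out=∅

Interfere edges:
  h — {m,p,q,z}
  i — {q}
  m — {h,q}
  p — {h,q,z}
  q — {h,i,m,p,z}
  z — {h,p,q}

Chromatic number:
  clique {h,p,q,z} ⇒ need ≥ 4
  4-colouring: c0={q}  c1={h,i}  c2={m,p}  c3={z}
  χ = 4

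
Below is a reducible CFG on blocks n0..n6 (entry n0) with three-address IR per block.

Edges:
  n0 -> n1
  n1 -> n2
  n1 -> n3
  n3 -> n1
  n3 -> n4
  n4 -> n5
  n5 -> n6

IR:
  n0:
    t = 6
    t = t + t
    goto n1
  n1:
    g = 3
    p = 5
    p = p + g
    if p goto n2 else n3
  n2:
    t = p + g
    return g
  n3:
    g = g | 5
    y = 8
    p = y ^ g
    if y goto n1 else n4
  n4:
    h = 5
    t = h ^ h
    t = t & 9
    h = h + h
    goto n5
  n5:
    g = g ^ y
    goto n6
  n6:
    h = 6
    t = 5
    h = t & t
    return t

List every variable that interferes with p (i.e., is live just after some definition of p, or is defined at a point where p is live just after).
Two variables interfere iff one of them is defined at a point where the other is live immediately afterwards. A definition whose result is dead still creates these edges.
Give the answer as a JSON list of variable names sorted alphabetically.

Answer: ["g", "y"]

Working:
def/use:
  n0: def={t} ue=∅
  n1: def={g,p} ue=∅
  n2: def={t} ue={g,p}
  n3: def={g,p,y} ue={g}
  n4: def={h,t} ue=∅
  n5: def={g} ue={g,y}
  n6: def={h,t} ue=∅

Backward fixpoint:
  n0: in=∅ out=∅
  n1: in=∅ out={g,p}
  n2: in={g,p} out=∅
  n3: in={g} out={g,y}
  n4: in={g,y} out={g,y}
  n5: in={g,y} out=∅
  n6: in=∅ out=∅

Interfere edges:
  g↔{h,p,t,y}
  h↔{g,t,y}
  p↔{g,y}
  t↔{g,h,y}
  y↔{g,h,p,t}

N(p) = ["g", "y"]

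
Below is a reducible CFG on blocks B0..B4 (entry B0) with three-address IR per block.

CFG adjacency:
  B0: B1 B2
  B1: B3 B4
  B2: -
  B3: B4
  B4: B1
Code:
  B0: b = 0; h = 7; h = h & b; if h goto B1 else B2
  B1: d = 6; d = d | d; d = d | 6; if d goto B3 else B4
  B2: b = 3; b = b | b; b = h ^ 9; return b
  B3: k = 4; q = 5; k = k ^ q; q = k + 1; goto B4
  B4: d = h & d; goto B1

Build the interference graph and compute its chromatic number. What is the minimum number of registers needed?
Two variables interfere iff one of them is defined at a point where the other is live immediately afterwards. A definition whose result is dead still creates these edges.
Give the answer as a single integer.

Answer: 4

Derivation:
Per-block:
  B0: {b,h} / ∅
  B1: {d} / ∅
  B2: {b} / {h}
  B3: {k,q} / ∅
  B4: {d} / {d,h}

Liveness:
  B0: in=∅ out={h}
  B1: in={h} out={d,h}
  B2: in={h} out=∅
  B3: in={d,h} out={d,h}
  B4: in={d,h} out={h}

Interference:
  b — {h}
  d — {h,k,q}
  h — {b,d,k,q}
  k — {d,h,q}
  q — {d,h,k}

Chromatic number:
  {d,h,k,q} pairwise interfere (4-clique) ⇒ χ ≥ 4
  4-colouring: c0={h}  c1={b,d}  c2={k}  c3={q}
  χ = 4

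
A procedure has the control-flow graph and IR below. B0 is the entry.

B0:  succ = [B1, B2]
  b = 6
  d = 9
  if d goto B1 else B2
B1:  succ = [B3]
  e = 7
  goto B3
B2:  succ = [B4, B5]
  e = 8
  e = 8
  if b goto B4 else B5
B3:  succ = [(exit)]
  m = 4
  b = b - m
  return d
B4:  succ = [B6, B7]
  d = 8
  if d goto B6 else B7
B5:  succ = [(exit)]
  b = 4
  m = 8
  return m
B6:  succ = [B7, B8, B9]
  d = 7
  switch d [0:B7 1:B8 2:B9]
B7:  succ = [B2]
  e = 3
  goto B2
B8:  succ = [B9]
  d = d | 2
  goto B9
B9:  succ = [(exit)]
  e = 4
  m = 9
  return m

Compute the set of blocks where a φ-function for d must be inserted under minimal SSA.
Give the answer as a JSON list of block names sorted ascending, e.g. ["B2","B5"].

idom tree: B1←B0 B2←B0 B3←B1 B4←B2 B5←B2 B6←B4 B7←B4 B8←B6 B9←B6
Dom∩ at merges:
  B2: preds {B0,B7}: {B0} ∩ {B0,B2,B4,B7} = {B0}; idom=B0
  B7: preds {B4,B6}: {B0,B2,B4} ∩ {B0,B2,B4,B6} = {B0,B2,B4}; idom=B4
  B9: preds {B6,B8}: {B0,B2,B4,B6} ∩ {B0,B2,B4,B6,B8} = {B0,B2,B4,B6}; idom=B6

Frontier:
  B2←B0: walk · to B0
  B2←B7: walk B7→B4→B2 to B0
  B7←B4: walk · to B4
  B7←B6: walk B6 to B4
  B9←B6: walk · to B6
  B9←B8: walk B8 to B6
  B0 → ∅
  B1 → ∅
  B2 → {B2}
  B3 → ∅
  B4 → {B2}
  B5 → ∅
  B6 → {B7}
  B7 → {B2}
  B8 → {B9}
  B9 → ∅

φ for d: defs {B0,B4,B6,B8}
  DF⁺ = {B2,B7,B9}

Answer: ["B2", "B7", "B9"]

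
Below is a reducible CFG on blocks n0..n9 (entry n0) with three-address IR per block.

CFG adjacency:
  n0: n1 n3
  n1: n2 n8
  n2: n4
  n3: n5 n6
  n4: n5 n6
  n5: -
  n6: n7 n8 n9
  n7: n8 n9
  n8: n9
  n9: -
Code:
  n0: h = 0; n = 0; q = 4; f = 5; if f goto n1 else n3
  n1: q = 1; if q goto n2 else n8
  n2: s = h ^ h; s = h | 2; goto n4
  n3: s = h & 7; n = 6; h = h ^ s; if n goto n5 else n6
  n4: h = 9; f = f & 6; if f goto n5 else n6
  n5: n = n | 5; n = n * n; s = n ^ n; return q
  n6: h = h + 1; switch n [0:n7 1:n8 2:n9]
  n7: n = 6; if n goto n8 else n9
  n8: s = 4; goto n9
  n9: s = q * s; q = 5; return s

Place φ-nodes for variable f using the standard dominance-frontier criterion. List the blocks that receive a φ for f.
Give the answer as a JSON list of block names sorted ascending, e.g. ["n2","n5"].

idom tree: n1←n0 n2←n1 n3←n0 n4←n2 n5←n0 n6←n0 n7←n6 n8←n0 n9←n0
Dom∩ at merges:
  n5: preds {n3,n4}: {n0,n3} ∩ {n0,n1,n2,n4} = {n0}; idom=n0
  n6: preds {n3,n4}: {n0,n3} ∩ {n0,n1,n2,n4} = {n0}; idom=n0
  n8: preds {n1,n6,n7}: {n0,n1} ∩ {n0,n6} ∩ {n0,n6,n7} = {n0}; idom=n0
  n9: preds {n6,n7,n8}: {n0,n6} ∩ {n0,n6,n7} ∩ {n0,n8} = {n0}; idom=n0

DF derivation:
  n5←n3: walk n3 to n0
  n5←n4: walk n4→n2→n1 to n0
  n6←n3: walk n3 to n0
  n6←n4: walk n4→n2→n1 to n0
  n8←n1: walk n1 to n0
  n8←n6: walk n6 to n0
  n8←n7: walk n7→n6 to n0
  n9←n6: walk n6 to n0
  n9←n7: walk n7→n6 to n0
  n9←n8: walk n8 to n0
  n0 → ∅
  n1 → {n5,n6,n8}
  n2 → {n5,n6}
  n3 → {n5,n6}
  n4 → {n5,n6}
  n5 → ∅
  n6 → {n8,n9}
  n7 → {n8,n9}
  n8 → {n9}
  n9 → ∅

φ for f: defs {n0,n4}
  DF⁺ = {n5,n6,n8,n9}

Answer: ["n5", "n6", "n8", "n9"]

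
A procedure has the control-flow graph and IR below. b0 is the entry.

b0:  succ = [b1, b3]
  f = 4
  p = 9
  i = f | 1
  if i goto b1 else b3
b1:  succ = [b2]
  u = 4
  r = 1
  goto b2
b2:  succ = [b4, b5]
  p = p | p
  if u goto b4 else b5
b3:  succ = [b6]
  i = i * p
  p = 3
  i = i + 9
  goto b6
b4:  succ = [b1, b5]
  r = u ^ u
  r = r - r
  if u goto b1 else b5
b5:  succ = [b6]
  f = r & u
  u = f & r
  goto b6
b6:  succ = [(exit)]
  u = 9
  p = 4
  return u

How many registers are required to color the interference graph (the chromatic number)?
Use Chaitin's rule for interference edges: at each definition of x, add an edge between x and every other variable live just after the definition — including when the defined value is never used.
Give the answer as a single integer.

Answer: 3

Derivation:
Per-block:
  b0: {f,i,p} / ∅
  b1: {r,u} / ∅
  b2: {p} / {p,u}
  b3: {i,p} / {i,p}
  b4: {r} / {u}
  b5: {f,u} / {r,u}
  b6: {p,u} / ∅

Live sets:
  b0: in=∅ out={i,p}
  b1: in={p} out={p,r,u}
  b2: in={p,r,u} out={p,r,u}
  b3: in={i,p} out=∅
  b4: in={p,u} out={p,r,u}
  b5: in={r,u} out=∅
  b6: in=∅ out=∅

Conflict graph:
  f — {p,r}
  i — {p}
  p — {f,i,r,u}
  r — {f,p,u}
  u — {p,r}

Chromatic number:
  lower bound: {f,p,r} mutually conflict ⇒ χ ≥ 3
  assign f→c2 i→c1 p→c0 r→c1 u→c2 — no edge inside a register ⇒ χ ≤ 3
  χ = 3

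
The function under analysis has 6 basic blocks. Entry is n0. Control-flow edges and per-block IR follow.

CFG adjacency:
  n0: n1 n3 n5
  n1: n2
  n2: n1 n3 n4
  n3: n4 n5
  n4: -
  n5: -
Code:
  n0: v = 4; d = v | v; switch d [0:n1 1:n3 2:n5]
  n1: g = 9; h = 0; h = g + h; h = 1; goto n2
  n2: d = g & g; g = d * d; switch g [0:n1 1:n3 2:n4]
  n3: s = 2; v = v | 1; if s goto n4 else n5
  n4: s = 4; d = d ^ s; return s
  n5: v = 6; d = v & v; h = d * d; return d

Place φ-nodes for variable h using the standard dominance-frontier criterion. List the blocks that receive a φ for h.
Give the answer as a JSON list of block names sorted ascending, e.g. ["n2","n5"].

idom tree: n1←n0 n2←n1 n3←n0 n4←n0 n5←n0
Dom at joins:
  n1: preds {n0,n2}: {n0} ∩ {n0,n1,n2} = {n0}; idom=n0
  n3: preds {n0,n2}: {n0} ∩ {n0,n1,n2} = {n0}; idom=n0
  n4: preds {n2,n3}: {n0,n1,n2} ∩ {n0,n3} = {n0}; idom=n0
  n5: preds {n0,n3}: {n0} ∩ {n0,n3} = {n0}; idom=n0

DF derivation:
  n1←n0: walk · to n0
  n1←n2: walk n2→n1 to n0
  n3←n0: walk · to n0
  n3←n2: walk n2→n1 to n0
  n4←n2: walk n2→n1 to n0
  n4←n3: walk n3 to n0
  n5←n0: walk · to n0
  n5←n3: walk n3 to n0
  n0: DF=∅
  n1: DF={n1,n3,n4}
  n2: DF={n1,n3,n4}
  n3: DF={n4,n5}
  n4: DF=∅
  n5: DF=∅

φ for h: defs {n1,n5}
  DF⁺ = {n1,n3,n4,n5}

Answer: ["n1", "n3", "n4", "n5"]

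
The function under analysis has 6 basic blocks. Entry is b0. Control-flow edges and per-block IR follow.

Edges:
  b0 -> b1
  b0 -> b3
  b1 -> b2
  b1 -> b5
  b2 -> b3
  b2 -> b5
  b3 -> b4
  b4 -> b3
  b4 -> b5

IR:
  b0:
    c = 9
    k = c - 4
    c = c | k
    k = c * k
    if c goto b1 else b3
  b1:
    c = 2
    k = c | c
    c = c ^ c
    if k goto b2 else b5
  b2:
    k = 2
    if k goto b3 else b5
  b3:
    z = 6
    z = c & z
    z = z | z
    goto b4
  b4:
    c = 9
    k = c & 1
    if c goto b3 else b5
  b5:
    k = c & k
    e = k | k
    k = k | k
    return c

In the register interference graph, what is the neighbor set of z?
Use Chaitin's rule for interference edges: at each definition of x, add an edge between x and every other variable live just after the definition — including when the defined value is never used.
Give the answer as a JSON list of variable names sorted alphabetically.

def/use:
  b0: {c,k} / ∅
  b1: {c,k} / ∅
  b2: {k} / ∅
  b3: {z} / {c}
  b4: {c,k} / ∅
  b5: {e,k} / {c,k}

Liveness:
  live b0: ∅→{c}
  live b1: ∅→{c,k}
  live b2: {c}→{c,k}
  live b3: {c}→∅
  live b4: ∅→{c,k}
  live b5: {c,k}→∅

Conflict graph:
  c — {e,k,z}
  e — {c,k}
  k — {c,e}
  z — {c}

N(z) = ["c"]

Answer: ["c"]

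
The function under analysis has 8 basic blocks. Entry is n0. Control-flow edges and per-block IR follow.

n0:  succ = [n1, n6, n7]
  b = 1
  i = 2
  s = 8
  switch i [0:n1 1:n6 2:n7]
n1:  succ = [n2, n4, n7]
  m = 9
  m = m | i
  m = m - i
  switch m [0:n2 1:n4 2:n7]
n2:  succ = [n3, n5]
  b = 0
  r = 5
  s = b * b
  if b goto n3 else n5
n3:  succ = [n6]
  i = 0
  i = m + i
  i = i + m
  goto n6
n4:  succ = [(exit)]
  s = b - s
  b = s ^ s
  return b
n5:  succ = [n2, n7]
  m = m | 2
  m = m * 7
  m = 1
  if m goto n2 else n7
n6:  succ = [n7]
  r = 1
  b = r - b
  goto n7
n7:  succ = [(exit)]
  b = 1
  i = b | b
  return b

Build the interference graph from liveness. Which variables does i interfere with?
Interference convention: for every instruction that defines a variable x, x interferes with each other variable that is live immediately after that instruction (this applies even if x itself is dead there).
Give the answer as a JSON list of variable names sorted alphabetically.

Answer: ["b", "m", "s"]

Derivation:
def/use:
  n0: {b,i,s} / ∅
  n1: {m} / {i}
  n2: {b,r,s} / ∅
  n3: {i} / {m}
  n4: {b,s} / {b,s}
  n5: {m} / {m}
  n6: {b,r} / {b}
  n7: {b,i} / ∅

Backward fixpoint:
  n0 li=∅ lo={b,i,s}
  n1 li={b,i,s} lo={b,m,s}
  n2 li={m} lo={b,m}
  n3 li={b,m} lo={b}
  n4 li={b,s} lo=∅
  n5 li={m} lo={m}
  n6 li={b} lo=∅
  n7 li=∅ lo=∅

Interference:
  b: {i,m,r,s}
  i: {b,m,s}
  m: {b,i,r,s}
  r: {b,m}
  s: {b,i,m}

N(i) = ["b", "m", "s"]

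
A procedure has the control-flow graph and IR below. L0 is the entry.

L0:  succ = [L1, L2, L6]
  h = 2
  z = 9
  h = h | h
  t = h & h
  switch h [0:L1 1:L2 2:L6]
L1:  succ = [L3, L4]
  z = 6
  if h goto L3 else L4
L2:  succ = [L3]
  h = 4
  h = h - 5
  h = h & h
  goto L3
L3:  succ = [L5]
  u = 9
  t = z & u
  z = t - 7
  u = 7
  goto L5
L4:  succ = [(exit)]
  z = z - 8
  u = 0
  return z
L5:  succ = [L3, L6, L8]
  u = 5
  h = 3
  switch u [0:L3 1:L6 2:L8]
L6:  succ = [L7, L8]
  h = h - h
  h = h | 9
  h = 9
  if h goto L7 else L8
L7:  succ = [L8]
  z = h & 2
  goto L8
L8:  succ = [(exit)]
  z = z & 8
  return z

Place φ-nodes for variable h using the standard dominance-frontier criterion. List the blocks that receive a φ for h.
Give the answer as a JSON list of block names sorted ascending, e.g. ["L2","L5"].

idom tree: L1←L0 L2←L0 L3←L0 L4←L1 L5←L3 L6←L0 L7←L6 L8←L0
Dom at joins:
  L3: preds {L1,L2,L5}: {L0,L1} ∩ {L0,L2} ∩ {L0,L3,L5} = {L0}; idom=L0
  L6: preds {L0,L5}: {L0} ∩ {L0,L3,L5} = {L0}; idom=L0
  L8: preds {L5,L6,L7}: {L0,L3,L5} ∩ {L0,L6} ∩ {L0,L6,L7} = {L0}; idom=L0

DF derivation:
  L3←L1: walk L1 to L0
  L3←L2: walk L2 to L0
  L3←L5: walk L5→L3 to L0
  L6←L0: walk · to L0
  L6←L5: walk L5→L3 to L0
  L8←L5: walk L5→L3 to L0
  L8←L6: walk L6 to L0
  L8←L7: walk L7→L6 to L0
  DF(L0)=∅
  DF(L1)={L3}
  DF(L2)={L3}
  DF(L3)={L3,L6,L8}
  DF(L4)=∅
  DF(L5)={L3,L6,L8}
  DF(L6)={L8}
  DF(L7)={L8}
  DF(L8)=∅

φ for h: defs {L0,L2,L5,L6}
  DF⁺ = {L3,L6,L8}

Answer: ["L3", "L6", "L8"]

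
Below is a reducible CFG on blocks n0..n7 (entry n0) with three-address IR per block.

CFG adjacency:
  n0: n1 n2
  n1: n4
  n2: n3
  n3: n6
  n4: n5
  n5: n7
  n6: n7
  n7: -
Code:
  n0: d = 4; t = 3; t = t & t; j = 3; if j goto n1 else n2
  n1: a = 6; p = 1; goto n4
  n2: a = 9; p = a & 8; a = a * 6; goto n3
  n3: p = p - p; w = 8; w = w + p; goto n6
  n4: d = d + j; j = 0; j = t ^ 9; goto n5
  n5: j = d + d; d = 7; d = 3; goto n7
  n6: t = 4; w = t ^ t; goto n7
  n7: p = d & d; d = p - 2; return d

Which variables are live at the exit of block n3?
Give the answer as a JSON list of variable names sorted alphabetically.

Block summaries:
  n0: {d,j,t} / ∅
  n1: {a,p} / ∅
  n2: {a,p} / ∅
  n3: {p,w} / {p}
  n4: {d,j} / {d,j,t}
  n5: {d,j} / {d}
  n6: {t,w} / ∅
  n7: {d,p} / {d}

Live sets:
  live n0: ∅→{d,j,t}
  live n1: {d,j,t}→{d,j,t}
  live n2: {d}→{d,p}
  live n3: {d,p}→{d}
  live n4: {d,j,t}→{d}
  live n5: {d}→{d}
  live n6: {d}→{d}
  live n7: {d}→∅

live-out(n3) = ["d"]

Answer: ["d"]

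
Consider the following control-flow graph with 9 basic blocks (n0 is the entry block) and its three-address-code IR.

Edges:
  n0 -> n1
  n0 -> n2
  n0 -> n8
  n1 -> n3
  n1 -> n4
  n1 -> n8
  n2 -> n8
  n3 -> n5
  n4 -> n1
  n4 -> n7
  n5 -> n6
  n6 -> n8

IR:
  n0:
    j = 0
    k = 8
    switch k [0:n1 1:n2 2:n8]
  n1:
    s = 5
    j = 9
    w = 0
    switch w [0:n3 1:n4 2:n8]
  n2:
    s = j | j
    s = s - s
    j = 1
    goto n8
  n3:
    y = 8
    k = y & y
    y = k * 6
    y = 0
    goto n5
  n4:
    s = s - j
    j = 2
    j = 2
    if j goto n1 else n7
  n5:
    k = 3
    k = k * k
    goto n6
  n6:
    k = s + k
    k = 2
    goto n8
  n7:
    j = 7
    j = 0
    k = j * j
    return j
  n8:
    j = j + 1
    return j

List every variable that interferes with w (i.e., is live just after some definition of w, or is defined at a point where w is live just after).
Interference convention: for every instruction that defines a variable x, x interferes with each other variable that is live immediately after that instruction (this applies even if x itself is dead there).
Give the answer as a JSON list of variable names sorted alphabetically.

Answer: ["j", "s"]

Derivation:
def/use:
  n0 def {j,k} use ∅
  n1 def {j,s,w} use ∅
  n2 def {j,s} use {j}
  n3 def {k,y} use ∅
  n4 def {j,s} use {j,s}
  n5 def {k} use ∅
  n6 def {k} use {k,s}
  n7 def {j,k} use ∅
  n8 def {j} use {j}

Backward fixpoint:
  n0: in=∅ out={j}
  n1: in=∅ out={j,s}
  n2: in={j} out={j}
  n3: in={j,s} out={j,s}
  n4: in={j,s} out=∅
  n5: in={j,s} out={j,k,s}
  n6: in={j,k,s} out={j}
  n7: in=∅ out=∅
  n8: in={j} out=∅

Interfere edges:
  j — {k,s,w,y}
  k — {j,s}
  s — {j,k,w,y}
  w — {j,s}
  y — {j,s}

N(w) = ["j", "s"]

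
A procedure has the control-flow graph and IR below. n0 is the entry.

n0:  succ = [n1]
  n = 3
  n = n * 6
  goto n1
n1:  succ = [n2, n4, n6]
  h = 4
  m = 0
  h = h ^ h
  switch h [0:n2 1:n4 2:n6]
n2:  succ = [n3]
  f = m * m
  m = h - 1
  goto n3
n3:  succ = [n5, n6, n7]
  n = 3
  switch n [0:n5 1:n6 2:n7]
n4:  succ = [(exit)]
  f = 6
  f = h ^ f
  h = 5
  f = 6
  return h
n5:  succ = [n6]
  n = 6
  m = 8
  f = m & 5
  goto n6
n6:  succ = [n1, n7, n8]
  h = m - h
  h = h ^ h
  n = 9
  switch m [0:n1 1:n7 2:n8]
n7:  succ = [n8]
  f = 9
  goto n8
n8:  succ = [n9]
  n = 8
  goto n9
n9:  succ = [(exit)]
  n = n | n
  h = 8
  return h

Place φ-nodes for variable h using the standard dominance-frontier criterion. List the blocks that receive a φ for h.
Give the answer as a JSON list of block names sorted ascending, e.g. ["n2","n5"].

Answer: ["n1", "n7", "n8"]

Analysis:
idom tree: n1←n0 n2←n1 n3←n2 n4←n1 n5←n3 n6←n1 n7←n1 n8←n1 n9←n8
Join-block Dom:
  n1: preds {n0,n6}: {n0} ∩ {n0,n1,n6} = {n0}; idom=n0
  n6: preds {n1,n3,n5}: {n0,n1} ∩ {n0,n1,n2,n3} ∩ {n0,n1,n2,n3,n5} = {n0,n1}; idom=n1
  n7: preds {n3,n6}: {n0,n1,n2,n3} ∩ {n0,n1,n6} = {n0,n1}; idom=n1
  n8: preds {n6,n7}: {n0,n1,n6} ∩ {n0,n1,n7} = {n0,n1}; idom=n1

DF derivation:
  n1←n0: walk · to n0
  n1←n6: walk n6→n1 to n0
  n6←n1: walk · to n1
  n6←n3: walk n3→n2 to n1
  n6←n5: walk n5→n3→n2 to n1
  n7←n3: walk n3→n2 to n1
  n7←n6: walk n6 to n1
  n8←n6: walk n6 to n1
  n8←n7: walk n7 to n1
  n0: DF=∅
  n1: DF={n1}
  n2: DF={n6,n7}
  n3: DF={n6,n7}
  n4: DF=∅
  n5: DF={n6}
  n6: DF={n1,n7,n8}
  n7: DF={n8}
  n8: DF=∅
  n9: DF=∅

φ for h: defs {n1,n4,n6,n9}
  DF⁺ = {n1,n7,n8}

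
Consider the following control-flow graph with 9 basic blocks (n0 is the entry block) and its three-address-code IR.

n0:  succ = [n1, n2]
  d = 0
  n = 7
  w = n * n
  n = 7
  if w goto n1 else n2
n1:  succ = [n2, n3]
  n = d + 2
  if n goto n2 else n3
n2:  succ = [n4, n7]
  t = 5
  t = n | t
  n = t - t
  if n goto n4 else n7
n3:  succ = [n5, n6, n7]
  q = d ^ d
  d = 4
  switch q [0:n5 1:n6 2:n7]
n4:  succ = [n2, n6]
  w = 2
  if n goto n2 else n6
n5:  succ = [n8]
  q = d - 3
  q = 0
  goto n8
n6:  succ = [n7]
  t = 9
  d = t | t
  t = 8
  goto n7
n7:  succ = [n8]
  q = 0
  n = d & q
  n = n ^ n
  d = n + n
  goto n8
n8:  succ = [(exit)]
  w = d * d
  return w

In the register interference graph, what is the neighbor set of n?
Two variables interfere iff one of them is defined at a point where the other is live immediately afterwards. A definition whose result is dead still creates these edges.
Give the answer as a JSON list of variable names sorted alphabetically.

Block summaries:
  n0: def={d,n,w} ue=∅
  n1: def={n} ue={d}
  n2: def={n,t} ue={n}
  n3: def={d,q} ue={d}
  n4: def={w} ue={n}
  n5: def={q} ue={d}
  n6: def={d,t} ue=∅
  n7: def={d,n,q} ue={d}
  n8: def={w} ue={d}

Liveness:
  n0 li=∅ lo={d,n}
  n1 li={d} lo={d,n}
  n2 li={d,n} lo={d,n}
  n3 li={d} lo={d}
  n4 li={d,n} lo={d,n}
  n5 li={d} lo={d}
  n6 li=∅ lo={d}
  n7 li={d} lo={d}
  n8 li={d} lo=∅

Conflict graph:
  d↔{n,q,t,w}
  n↔{d,t,w}
  q↔{d}
  t↔{d,n}
  w↔{d,n}

N(n) = ["d", "t", "w"]

Answer: ["d", "t", "w"]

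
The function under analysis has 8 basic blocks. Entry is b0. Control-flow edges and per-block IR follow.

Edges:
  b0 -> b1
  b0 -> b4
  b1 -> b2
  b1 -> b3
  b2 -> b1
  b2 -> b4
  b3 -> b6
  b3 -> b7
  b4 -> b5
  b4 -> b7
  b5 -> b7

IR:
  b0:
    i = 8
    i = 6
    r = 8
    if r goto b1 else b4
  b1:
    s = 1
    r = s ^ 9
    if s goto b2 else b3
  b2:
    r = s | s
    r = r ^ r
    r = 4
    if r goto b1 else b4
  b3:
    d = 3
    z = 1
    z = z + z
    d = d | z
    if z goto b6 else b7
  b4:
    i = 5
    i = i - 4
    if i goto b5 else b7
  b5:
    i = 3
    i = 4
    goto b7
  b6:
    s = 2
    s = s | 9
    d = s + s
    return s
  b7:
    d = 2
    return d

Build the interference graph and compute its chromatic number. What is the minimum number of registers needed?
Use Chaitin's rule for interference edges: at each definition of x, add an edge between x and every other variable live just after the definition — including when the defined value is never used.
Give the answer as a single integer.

def/use:
  b0: {i,r} / ∅
  b1: {r,s} / ∅
  b2: {r} / {s}
  b3: {d,z} / ∅
  b4: {i} / ∅
  b5: {i} / ∅
  b6: {d,s} / ∅
  b7: {d} / ∅

Live sets:
  live b0: ∅→∅
  live b1: ∅→{s}
  live b2: {s}→∅
  live b3: ∅→∅
  live b4: ∅→∅
  live b5: ∅→∅
  live b6: ∅→∅
  live b7: ∅→∅

Interfere edges:
  d↔{s,z}
  i↔∅
  r↔{s}
  s↔{d,r}
  z↔{d}

Registers:
  clique {d,s} ⇒ need ≥ 2
  assign d→R0 i→R0 r→R0 s→R1 z→R1 — no edge inside a register ⇒ χ ≤ 2
  χ = 2

Answer: 2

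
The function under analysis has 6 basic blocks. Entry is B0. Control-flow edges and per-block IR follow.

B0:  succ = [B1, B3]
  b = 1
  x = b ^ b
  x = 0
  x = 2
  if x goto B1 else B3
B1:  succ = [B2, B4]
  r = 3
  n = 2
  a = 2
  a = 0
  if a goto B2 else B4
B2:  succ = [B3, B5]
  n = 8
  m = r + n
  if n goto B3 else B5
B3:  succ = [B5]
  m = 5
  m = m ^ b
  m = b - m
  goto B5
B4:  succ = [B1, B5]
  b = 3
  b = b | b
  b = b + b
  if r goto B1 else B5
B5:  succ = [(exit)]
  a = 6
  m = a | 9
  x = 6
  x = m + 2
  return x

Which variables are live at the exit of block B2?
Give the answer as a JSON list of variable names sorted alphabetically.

Block summaries:
  B0: def={b,x} ue=∅
  B1: def={a,n,r} ue=∅
  B2: def={m,n} ue={r}
  B3: def={m} ue={b}
  B4: def={b} ue={r}
  B5: def={a,m,x} ue=∅

Backward fixpoint:
  B0 li=∅ lo={b}
  B1 li={b} lo={b,r}
  B2 li={b,r} lo={b}
  B3 li={b} lo=∅
  B4 li={r} lo={b}
  B5 li=∅ lo=∅

live-out(B2) = ["b"]

Answer: ["b"]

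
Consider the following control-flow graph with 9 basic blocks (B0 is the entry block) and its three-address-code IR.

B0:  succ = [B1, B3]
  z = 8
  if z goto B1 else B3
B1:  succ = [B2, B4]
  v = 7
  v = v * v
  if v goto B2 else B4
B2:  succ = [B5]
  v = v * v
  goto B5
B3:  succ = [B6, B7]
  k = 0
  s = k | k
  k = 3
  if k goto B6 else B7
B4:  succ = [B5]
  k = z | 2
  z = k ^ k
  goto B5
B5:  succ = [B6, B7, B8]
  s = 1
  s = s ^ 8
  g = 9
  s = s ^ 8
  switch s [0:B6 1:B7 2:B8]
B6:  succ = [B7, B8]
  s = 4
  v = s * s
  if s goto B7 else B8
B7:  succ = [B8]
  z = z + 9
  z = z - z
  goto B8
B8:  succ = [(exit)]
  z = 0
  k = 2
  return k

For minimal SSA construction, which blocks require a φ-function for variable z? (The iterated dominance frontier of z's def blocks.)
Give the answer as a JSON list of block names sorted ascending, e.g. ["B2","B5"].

Answer: ["B5", "B6", "B7", "B8"]

Analysis:
idom tree: B1←B0 B2←B1 B3←B0 B4←B1 B5←B1 B6←B0 B7←B0 B8←B0
Dom∩ at merges:
  B5: preds {B2,B4}: {B0,B1,B2} ∩ {B0,B1,B4} = {B0,B1}; idom=B1
  B6: preds {B3,B5}: {B0,B3} ∩ {B0,B1,B5} = {B0}; idom=B0
  B7: preds {B3,B5,B6}: {B0,B3} ∩ {B0,B1,B5} ∩ {B0,B6} = {B0}; idom=B0
  B8: preds {B5,B6,B7}: {B0,B1,B5} ∩ {B0,B6} ∩ {B0,B7} = {B0}; idom=B0

DF derivation:
  join B5 pred B2: B2 stop@B1
  join B5 pred B4: B4 stop@B1
  join B6 pred B3: B3 stop@B0
  join B6 pred B5: B5→B1 stop@B0
  join B7 pred B3: B3 stop@B0
  join B7 pred B5: B5→B1 stop@B0
  join B7 pred B6: B6 stop@B0
  join B8 pred B5: B5→B1 stop@B0
  join B8 pred B6: B6 stop@B0
  join B8 pred B7: B7 stop@B0
  B0 → ∅
  B1 → {B6,B7,B8}
  B2 → {B5}
  B3 → {B6,B7}
  B4 → {B5}
  B5 → {B6,B7,B8}
  B6 → {B7,B8}
  B7 → {B8}
  B8 → ∅

φ for z: defs {B0,B4,B7,B8}
  DF⁺ = {B5,B6,B7,B8}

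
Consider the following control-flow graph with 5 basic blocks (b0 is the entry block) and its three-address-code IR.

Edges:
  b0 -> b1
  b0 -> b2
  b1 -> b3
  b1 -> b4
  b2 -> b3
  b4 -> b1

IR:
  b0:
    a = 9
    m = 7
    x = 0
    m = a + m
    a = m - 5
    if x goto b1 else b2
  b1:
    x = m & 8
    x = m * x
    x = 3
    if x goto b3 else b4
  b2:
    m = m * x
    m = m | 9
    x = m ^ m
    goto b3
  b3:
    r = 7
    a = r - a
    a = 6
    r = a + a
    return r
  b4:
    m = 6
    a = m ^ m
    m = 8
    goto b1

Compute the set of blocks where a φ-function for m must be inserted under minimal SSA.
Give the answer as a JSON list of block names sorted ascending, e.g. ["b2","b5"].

Answer: ["b1", "b3"]

Analysis:
idom tree: b1←b0 b2←b0 b3←b0 b4←b1
Dom∩ at merges:
  b1: preds {b0,b4}: {b0} ∩ {b0,b1,b4} = {b0}; idom=b0
  b3: preds {b1,b2}: {b0,b1} ∩ {b0,b2} = {b0}; idom=b0

DF walk-up:
  b1←b0: walk · to b0
  b1←b4: walk b4→b1 to b0
  b3←b1: walk b1 to b0
  b3←b2: walk b2 to b0
  b0 → ∅
  b1 → {b1,b3}
  b2 → {b3}
  b3 → ∅
  b4 → {b1}

φ for m: defs {b0,b2,b4}
  DF⁺ = {b1,b3}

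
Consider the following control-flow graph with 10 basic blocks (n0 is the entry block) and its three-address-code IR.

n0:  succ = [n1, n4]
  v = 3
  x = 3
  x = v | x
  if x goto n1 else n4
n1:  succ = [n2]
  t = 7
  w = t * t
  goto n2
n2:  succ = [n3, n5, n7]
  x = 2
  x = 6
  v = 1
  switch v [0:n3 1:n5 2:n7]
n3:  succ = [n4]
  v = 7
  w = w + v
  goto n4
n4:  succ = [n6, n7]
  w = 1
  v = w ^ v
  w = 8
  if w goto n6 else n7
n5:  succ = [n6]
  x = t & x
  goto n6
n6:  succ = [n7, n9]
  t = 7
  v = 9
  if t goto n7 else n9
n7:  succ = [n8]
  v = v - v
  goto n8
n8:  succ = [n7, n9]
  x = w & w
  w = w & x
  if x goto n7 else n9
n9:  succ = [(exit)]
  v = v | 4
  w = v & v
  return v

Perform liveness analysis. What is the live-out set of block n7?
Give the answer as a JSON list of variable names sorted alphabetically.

Answer: ["v", "w"]

Derivation:
Per-block:
  n0: def={v,x} ue=∅
  n1: def={t,w} ue=∅
  n2: def={v,x} ue=∅
  n3: def={v,w} ue={w}
  n4: def={v,w} ue={v}
  n5: def={x} ue={t,x}
  n6: def={t,v} ue=∅
  n7: def={v} ue={v}
  n8: def={w,x} ue={w}
  n9: def={v,w} ue={v}

Backward fixpoint:
  n0: in=∅ out={v}
  n1: in=∅ out={t,w}
  n2: in={t,w} out={t,v,w,x}
  n3: in={w} out={v}
  n4: in={v} out={v,w}
  n5: in={t,w,x} out={w}
  n6: in={w} out={v,w}
  n7: in={v,w} out={v,w}
  n8: in={v,w} out={v,w}
  n9: in={v} out=∅

live-out(n7) = ["v", "w"]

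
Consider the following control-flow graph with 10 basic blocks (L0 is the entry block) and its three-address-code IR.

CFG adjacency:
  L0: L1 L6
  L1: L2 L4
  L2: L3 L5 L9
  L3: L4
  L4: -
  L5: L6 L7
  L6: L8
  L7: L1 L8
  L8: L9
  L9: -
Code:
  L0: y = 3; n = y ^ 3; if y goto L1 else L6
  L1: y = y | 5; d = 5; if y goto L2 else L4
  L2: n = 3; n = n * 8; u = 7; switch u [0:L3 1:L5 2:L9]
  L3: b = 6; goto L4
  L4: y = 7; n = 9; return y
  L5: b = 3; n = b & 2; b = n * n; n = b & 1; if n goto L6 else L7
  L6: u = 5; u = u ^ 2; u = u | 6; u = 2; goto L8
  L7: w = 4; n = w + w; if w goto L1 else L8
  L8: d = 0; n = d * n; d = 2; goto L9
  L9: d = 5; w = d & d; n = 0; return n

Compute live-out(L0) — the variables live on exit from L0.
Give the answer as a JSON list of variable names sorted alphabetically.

Answer: ["n", "y"]

Derivation:
def/use:
  L0: {n,y} / ∅
  L1: {d,y} / {y}
  L2: {n,u} / ∅
  L3: {b} / ∅
  L4: {n,y} / ∅
  L5: {b,n} / ∅
  L6: {u} / ∅
  L7: {n,w} / ∅
  L8: {d,n} / {n}
  L9: {d,n,w} / ∅

Live sets:
  L0: in=∅ out={n,y}
  L1: in={y} out={y}
  L2: in={y} out={y}
  L3: in=∅ out=∅
  L4: in=∅ out=∅
  L5: in={y} out={n,y}
  L6: in={n} out={n}
  L7: in={y} out={n,y}
  L8: in={n} out=∅
  L9: in=∅ out=∅

live-out(L0) = ["n", "y"]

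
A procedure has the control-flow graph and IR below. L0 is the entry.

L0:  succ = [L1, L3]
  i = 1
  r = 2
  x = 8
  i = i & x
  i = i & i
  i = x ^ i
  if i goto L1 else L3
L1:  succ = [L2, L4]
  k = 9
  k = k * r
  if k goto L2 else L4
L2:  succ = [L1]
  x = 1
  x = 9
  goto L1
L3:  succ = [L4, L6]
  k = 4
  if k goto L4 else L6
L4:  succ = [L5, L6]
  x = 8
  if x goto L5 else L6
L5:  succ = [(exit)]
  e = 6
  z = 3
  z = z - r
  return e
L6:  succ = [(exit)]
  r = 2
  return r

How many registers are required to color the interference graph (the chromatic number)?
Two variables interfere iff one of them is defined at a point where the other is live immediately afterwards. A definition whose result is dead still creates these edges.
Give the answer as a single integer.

Block summaries:
  L0 def {i,r,x} use ∅
  L1 def {k} use {r}
  L2 def {x} use ∅
  L3 def {k} use ∅
  L4 def {x} use ∅
  L5 def {e,z} use {r}
  L6 def {r} use ∅

Live sets:
  live L0: ∅→{r}
  live L1: {r}→{r}
  live L2: {r}→{r}
  live L3: {r}→{r}
  live L4: {r}→{r}
  live L5: {r}→∅
  live L6: ∅→∅

Interfere edges:
  e: {r,z}
  i: {r,x}
  k: {r}
  r: {e,i,k,x,z}
  x: {i,r}
  z: {e,r}

Chromatic number:
  lower bound: {e,r,z} mutually conflict ⇒ χ ≥ 3
  3-colouring: r0={r}  r1={e,i,k}  r2={x,z}
  χ = 3

Answer: 3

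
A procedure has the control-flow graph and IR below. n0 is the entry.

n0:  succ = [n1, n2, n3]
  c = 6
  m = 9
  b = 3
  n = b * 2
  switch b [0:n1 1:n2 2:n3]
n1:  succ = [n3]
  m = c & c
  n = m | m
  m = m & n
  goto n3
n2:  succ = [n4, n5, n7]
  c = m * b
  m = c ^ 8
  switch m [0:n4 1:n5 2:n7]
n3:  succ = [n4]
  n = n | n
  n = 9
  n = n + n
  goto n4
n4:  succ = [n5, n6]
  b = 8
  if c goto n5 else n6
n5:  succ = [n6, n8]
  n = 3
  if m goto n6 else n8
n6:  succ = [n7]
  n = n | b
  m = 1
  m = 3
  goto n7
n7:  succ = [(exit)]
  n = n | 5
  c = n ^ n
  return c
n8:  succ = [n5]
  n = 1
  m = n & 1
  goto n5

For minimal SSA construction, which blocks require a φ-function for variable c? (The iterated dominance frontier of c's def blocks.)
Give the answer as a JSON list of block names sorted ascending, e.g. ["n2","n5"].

Answer: ["n4", "n5", "n6", "n7"]

Analysis:
idom tree: n1←n0 n2←n0 n3←n0 n4←n0 n5←n0 n6←n0 n7←n0 n8←n5
Join-block Dom:
  n3: preds {n0,n1}: {n0} ∩ {n0,n1} = {n0}; idom=n0
  n4: preds {n2,n3}: {n0,n2} ∩ {n0,n3} = {n0}; idom=n0
  n5: preds {n2,n4,n8}: {n0,n2} ∩ {n0,n4} ∩ {n0,n5,n8} = {n0}; idom=n0
  n6: preds {n4,n5}: {n0,n4} ∩ {n0,n5} = {n0}; idom=n0
  n7: preds {n2,n6}: {n0,n2} ∩ {n0,n6} = {n0}; idom=n0

Frontier:
  join n3 pred n0: · stop@n0
  join n3 pred n1: n1 stop@n0
  join n4 pred n2: n2 stop@n0
  join n4 pred n3: n3 stop@n0
  join n5 pred n2: n2 stop@n0
  join n5 pred n4: n4 stop@n0
  join n5 pred n8: n8→n5 stop@n0
  join n6 pred n4: n4 stop@n0
  join n6 pred n5: n5 stop@n0
  join n7 pred n2: n2 stop@n0
  join n7 pred n6: n6 stop@n0
  DF(n0)=∅
  DF(n1)={n3}
  DF(n2)={n4,n5,n7}
  DF(n3)={n4}
  DF(n4)={n5,n6}
  DF(n5)={n5,n6}
  DF(n6)={n7}
  DF(n7)=∅
  DF(n8)={n5}

φ for c: defs {n0,n2,n7}
  DF⁺ = {n4,n5,n6,n7}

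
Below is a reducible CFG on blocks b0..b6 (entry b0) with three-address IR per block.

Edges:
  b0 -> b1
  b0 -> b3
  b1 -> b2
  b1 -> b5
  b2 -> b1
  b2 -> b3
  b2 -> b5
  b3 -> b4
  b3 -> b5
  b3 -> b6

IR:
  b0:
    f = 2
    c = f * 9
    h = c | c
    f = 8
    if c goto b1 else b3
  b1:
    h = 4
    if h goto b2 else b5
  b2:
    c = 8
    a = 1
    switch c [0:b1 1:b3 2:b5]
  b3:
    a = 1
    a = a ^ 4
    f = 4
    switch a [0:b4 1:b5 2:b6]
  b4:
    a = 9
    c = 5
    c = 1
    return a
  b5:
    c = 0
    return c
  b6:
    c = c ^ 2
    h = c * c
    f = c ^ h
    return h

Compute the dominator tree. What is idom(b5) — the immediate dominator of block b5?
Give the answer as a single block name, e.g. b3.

idom tree: b1←b0 b2←b1 b3←b0 b4←b3 b5←b0 b6←b3
Dom∩ at merges:
  b1: preds {b0,b2}: {b0} ∩ {b0,b1,b2} = {b0}; idom=b0
  b3: preds {b0,b2}: {b0} ∩ {b0,b1,b2} = {b0}; idom=b0
  b5: preds {b1,b2,b3}: {b0,b1} ∩ {b0,b1,b2} ∩ {b0,b3} = {b0}; idom=b0

idom(b5) = b0

Answer: b0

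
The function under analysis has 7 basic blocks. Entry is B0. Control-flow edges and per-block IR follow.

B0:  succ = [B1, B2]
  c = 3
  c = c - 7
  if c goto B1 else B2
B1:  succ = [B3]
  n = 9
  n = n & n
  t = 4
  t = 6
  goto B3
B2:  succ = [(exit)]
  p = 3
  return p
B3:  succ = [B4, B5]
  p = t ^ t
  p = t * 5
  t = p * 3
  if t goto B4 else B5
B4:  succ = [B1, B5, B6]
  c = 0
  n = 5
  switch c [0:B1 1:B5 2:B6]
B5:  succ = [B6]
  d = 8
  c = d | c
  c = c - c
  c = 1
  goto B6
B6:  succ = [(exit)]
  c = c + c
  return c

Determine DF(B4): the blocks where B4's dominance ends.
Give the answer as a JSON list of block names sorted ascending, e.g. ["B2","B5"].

idom tree: B1←B0 B2←B0 B3←B1 B4←B3 B5←B3 B6←B3
Dom∩ at merges:
  B1: preds {B0,B4}: {B0} ∩ {B0,B1,B3,B4} = {B0}; idom=B0
  B5: preds {B3,B4}: {B0,B1,B3} ∩ {B0,B1,B3,B4} = {B0,B1,B3}; idom=B3
  B6: preds {B4,B5}: {B0,B1,B3,B4} ∩ {B0,B1,B3,B5} = {B0,B1,B3}; idom=B3

DF walk-up:
  B1←B0: walk · to B0
  B1←B4: walk B4→B3→B1 to B0
  B5←B3: walk · to B3
  B5←B4: walk B4 to B3
  B6←B4: walk B4 to B3
  B6←B5: walk B5 to B3
  DF(B0)=∅
  DF(B1)={B1}
  DF(B2)=∅
  DF(B3)={B1}
  DF(B4)={B1,B5,B6}
  DF(B5)={B6}
  DF(B6)=∅

DF(B4) = ["B1", "B5", "B6"]

Answer: ["B1", "B5", "B6"]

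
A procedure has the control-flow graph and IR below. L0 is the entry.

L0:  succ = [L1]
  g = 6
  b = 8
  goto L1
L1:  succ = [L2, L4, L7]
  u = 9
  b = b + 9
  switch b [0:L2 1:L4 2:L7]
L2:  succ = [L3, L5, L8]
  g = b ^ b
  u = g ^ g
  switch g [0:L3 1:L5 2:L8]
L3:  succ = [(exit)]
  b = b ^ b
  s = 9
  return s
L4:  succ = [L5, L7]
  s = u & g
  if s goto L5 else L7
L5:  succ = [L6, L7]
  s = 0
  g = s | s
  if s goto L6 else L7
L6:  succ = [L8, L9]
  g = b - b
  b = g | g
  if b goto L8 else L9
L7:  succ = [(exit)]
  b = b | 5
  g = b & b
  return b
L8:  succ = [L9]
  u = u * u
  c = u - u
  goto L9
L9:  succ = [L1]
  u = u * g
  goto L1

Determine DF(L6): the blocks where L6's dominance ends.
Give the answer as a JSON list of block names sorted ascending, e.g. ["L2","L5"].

Answer: ["L8", "L9"]

Working:
idom tree: L1←L0 L2←L1 L3←L2 L4←L1 L5←L1 L6←L5 L7←L1 L8←L1 L9←L1
Join-block Dom:
  L1: preds {L0,L9}: {L0} ∩ {L0,L1,L9} = {L0}; idom=L0
  L5: preds {L2,L4}: {L0,L1,L2} ∩ {L0,L1,L4} = {L0,L1}; idom=L1
  L7: preds {L1,L4,L5}: {L0,L1} ∩ {L0,L1,L4} ∩ {L0,L1,L5} = {L0,L1}; idom=L1
  L8: preds {L2,L6}: {L0,L1,L2} ∩ {L0,L1,L5,L6} = {L0,L1}; idom=L1
  L9: preds {L6,L8}: {L0,L1,L5,L6} ∩ {L0,L1,L8} = {L0,L1}; idom=L1

Frontier:
  L1←L0: walk · to L0
  L1←L9: walk L9→L1 to L0
  L5←L2: walk L2 to L1
  L5←L4: walk L4 to L1
  L7←L1: walk · to L1
  L7←L4: walk L4 to L1
  L7←L5: walk L5 to L1
  L8←L2: walk L2 to L1
  L8←L6: walk L6→L5 to L1
  L9←L6: walk L6→L5 to L1
  L9←L8: walk L8 to L1
  L0 → ∅
  L1 → {L1}
  L2 → {L5,L8}
  L3 → ∅
  L4 → {L5,L7}
  L5 → {L7,L8,L9}
  L6 → {L8,L9}
  L7 → ∅
  L8 → {L9}
  L9 → {L1}

DF(L6) = ["L8", "L9"]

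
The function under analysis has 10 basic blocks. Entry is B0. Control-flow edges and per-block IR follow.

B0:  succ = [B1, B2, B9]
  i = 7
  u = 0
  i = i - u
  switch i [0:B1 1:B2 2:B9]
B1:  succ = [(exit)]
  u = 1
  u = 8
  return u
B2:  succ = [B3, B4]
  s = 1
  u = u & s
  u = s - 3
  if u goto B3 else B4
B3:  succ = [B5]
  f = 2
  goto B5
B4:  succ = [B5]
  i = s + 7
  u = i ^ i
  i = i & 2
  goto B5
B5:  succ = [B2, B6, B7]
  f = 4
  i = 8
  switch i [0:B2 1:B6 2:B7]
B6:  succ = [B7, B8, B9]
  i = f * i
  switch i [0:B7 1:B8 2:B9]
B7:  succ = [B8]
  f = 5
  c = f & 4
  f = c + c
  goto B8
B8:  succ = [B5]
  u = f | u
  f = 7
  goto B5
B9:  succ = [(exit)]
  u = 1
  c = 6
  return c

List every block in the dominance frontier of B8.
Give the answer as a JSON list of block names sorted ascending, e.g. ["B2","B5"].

idom tree: B1←B0 B2←B0 B3←B2 B4←B2 B5←B2 B6←B5 B7←B5 B8←B5 B9←B0
Dom∩ at merges:
  B2: preds {B0,B5}: {B0} ∩ {B0,B2,B5} = {B0}; idom=B0
  B5: preds {B3,B4,B8}: {B0,B2,B3} ∩ {B0,B2,B4} ∩ {B0,B2,B5,B8} = {B0,B2}; idom=B2
  B7: preds {B5,B6}: {B0,B2,B5} ∩ {B0,B2,B5,B6} = {B0,B2,B5}; idom=B5
  B8: preds {B6,B7}: {B0,B2,B5,B6} ∩ {B0,B2,B5,B7} = {B0,B2,B5}; idom=B5
  B9: preds {B0,B6}: {B0} ∩ {B0,B2,B5,B6} = {B0}; idom=B0

Frontier:
  join B2 pred B0: · stop@B0
  join B2 pred B5: B5→B2 stop@B0
  join B5 pred B3: B3 stop@B2
  join B5 pred B4: B4 stop@B2
  join B5 pred B8: B8→B5 stop@B2
  join B7 pred B5: · stop@B5
  join B7 pred B6: B6 stop@B5
  join B8 pred B6: B6 stop@B5
  join B8 pred B7: B7 stop@B5
  join B9 pred B0: · stop@B0
  join B9 pred B6: B6→B5→B2 stop@B0
  B0: DF=∅
  B1: DF=∅
  B2: DF={B2,B9}
  B3: DF={B5}
  B4: DF={B5}
  B5: DF={B2,B5,B9}
  B6: DF={B7,B8,B9}
  B7: DF={B8}
  B8: DF={B5}
  B9: DF=∅

DF(B8) = ["B5"]

Answer: ["B5"]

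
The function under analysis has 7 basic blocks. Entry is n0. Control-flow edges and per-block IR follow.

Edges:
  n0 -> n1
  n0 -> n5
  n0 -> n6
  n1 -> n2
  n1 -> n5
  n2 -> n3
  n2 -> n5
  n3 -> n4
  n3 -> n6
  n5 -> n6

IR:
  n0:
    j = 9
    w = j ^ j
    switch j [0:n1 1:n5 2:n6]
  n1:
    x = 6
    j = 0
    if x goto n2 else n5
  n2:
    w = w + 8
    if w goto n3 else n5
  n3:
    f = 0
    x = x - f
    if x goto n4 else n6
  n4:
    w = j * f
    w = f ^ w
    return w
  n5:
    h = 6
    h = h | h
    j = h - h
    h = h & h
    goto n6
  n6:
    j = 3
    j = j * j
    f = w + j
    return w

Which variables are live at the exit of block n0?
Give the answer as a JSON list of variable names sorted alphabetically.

Block summaries:
  n0: def={j,w} ue=∅
  n1: def={j,x} ue=∅
  n2: def={w} ue={w}
  n3: def={f,x} ue={x}
  n4: def={w} ue={f,j}
  n5: def={h,j} ue=∅
  n6: def={f,j} ue={w}

Liveness:
  live n0: ∅→{w}
  live n1: {w}→{j,w,x}
  live n2: {j,w,x}→{j,w,x}
  live n3: {j,w,x}→{f,j,w}
  live n4: {f,j}→∅
  live n5: {w}→{w}
  live n6: {w}→∅

live-out(n0) = ["w"]

Answer: ["w"]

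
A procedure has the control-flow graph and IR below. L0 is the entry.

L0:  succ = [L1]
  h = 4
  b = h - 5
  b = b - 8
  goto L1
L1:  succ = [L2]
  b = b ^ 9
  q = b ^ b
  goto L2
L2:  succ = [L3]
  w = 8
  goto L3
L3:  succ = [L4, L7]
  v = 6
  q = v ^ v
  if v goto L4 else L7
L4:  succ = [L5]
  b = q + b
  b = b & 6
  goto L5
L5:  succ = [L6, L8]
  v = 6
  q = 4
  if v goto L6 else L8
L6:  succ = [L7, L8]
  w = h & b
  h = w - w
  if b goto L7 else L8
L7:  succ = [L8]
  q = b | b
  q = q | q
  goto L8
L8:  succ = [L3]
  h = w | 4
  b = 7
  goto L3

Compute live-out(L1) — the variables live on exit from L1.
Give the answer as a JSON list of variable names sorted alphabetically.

Answer: ["b", "h"]

Derivation:
Per-block:
  L0: {b,h} / ∅
  L1: {b,q} / {b}
  L2: {w} / ∅
  L3: {q,v} / ∅
  L4: {b} / {b,q}
  L5: {q,v} / ∅
  L6: {h,w} / {b,h}
  L7: {q} / {b}
  L8: {b,h} / {w}

Backward fixpoint:
  L0 li=∅ lo={b,h}
  L1 li={b,h} lo={b,h}
  L2 li={b,h} lo={b,h,w}
  L3 li={b,h,w} lo={b,h,q,w}
  L4 li={b,h,q,w} lo={b,h,w}
  L5 li={b,h,w} lo={b,h,w}
  L6 li={b,h} lo={b,w}
  L7 li={b,w} lo={w}
  L8 li={w} lo={b,h,w}

live-out(L1) = ["b", "h"]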